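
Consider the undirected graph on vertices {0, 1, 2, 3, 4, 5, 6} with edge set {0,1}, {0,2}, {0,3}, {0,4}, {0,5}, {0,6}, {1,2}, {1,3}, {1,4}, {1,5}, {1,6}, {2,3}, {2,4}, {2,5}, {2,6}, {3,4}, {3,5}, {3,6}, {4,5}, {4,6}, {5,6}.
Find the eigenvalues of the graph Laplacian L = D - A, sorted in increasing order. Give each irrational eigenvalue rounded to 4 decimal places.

Each diagonal entry of L is the vertex degree and each off-diagonal entry is -1 where an edge is present, 0 otherwise; in the order [0, 1, 2, 3, 4, 5, 6] the diagonal is [6, 6, 6, 6, 6, 6, 6]. Since every row of L sums to 0, the all-ones vector is in the kernel and 0 is an eigenvalue. By the matrix-tree theorem the graph has (1/7) * product of the nonzero eigenvalues = 16807 spanning trees.

[0, 7, 7, 7, 7, 7, 7]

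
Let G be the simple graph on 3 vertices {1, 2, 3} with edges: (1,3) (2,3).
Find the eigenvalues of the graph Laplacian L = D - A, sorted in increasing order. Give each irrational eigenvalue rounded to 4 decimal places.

[0, 1, 3]

Reading degrees in the order [1, 2, 3] gives [1, 1, 2]; set D = diag(1, 1, 2) and form L = D - A. Diagonalising L (or applying a numerical eigensolver to the 3x3 matrix) gives the spectrum above. The single zero eigenvalue shows the graph is connected. The eigenvalues sum to 4, which equals trace(L) = 2|E|.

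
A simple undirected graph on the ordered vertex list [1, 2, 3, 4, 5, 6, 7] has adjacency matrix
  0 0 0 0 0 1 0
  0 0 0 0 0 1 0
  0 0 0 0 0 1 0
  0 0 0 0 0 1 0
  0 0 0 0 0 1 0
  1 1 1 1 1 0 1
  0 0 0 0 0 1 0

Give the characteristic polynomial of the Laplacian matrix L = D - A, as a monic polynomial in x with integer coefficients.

x^7 - 12x^6 + 45x^5 - 80x^4 + 75x^3 - 36x^2 + 7x

Each diagonal entry of L is the vertex degree and each off-diagonal entry is -1 where an edge is present, 0 otherwise; in the order [1, 2, 3, 4, 5, 6, 7] the diagonal is [1, 1, 1, 1, 1, 6, 1]. Computing det(xI - L) by cofactor expansion (or equivalently via sum-over-permutations) gives x^7 - 12x^6 + 45x^5 - 80x^4 + 75x^3 - 36x^2 + 7x. The coefficient of x^6 equals -trace(L) = -12, matching the sum of degrees. By the matrix-tree theorem the graph has (1/7) * product of the nonzero eigenvalues = 1 spanning tree.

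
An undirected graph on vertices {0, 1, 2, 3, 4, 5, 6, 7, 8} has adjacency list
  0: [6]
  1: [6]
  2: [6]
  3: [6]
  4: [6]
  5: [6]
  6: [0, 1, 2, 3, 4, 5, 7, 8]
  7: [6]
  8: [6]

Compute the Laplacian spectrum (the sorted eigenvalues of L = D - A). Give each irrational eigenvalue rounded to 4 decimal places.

With the vertex order [0, 1, 2, 3, 4, 5, 6, 7, 8], the degrees are [1, 1, 1, 1, 1, 1, 8, 1, 1], giving D = diag(1, 1, 1, 1, 1, 1, 8, 1, 1) and L = D - A. Diagonalising L (or applying a numerical eigensolver to the 9x9 matrix) gives the spectrum above. The largest eigenvalue, 9, is at most the vertex count 9. By the matrix-tree theorem the graph has (1/9) * product of the nonzero eigenvalues = 1 spanning tree.

[0, 1, 1, 1, 1, 1, 1, 1, 9]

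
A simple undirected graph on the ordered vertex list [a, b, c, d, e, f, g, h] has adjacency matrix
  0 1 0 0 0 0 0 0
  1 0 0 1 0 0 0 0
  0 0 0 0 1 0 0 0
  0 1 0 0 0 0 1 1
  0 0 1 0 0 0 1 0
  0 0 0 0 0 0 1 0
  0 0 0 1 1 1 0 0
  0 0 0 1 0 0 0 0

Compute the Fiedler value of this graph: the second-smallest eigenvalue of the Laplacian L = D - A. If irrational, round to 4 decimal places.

0.2509

Reading degrees in the order [a, b, c, d, e, f, g, h] gives [1, 2, 1, 3, 2, 1, 3, 1]; set D = diag(1, 2, 1, 3, 2, 1, 3, 1) and form L = D - A. The sorted Laplacian eigenvalues are [0, 0.2509, 0.5858, 0.7287, 2, 2.3349, 3.4142, 4.6855]; the algebraic connectivity is the second entry, 0.2509. By the matrix-tree theorem the graph has (1/8) * product of the nonzero eigenvalues = 1 spanning tree.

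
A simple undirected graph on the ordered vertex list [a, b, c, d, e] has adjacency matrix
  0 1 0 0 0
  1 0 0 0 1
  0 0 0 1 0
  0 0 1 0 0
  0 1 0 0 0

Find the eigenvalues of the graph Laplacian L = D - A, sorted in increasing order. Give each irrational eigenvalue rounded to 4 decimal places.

Each diagonal entry of L is the vertex degree and each off-diagonal entry is -1 where an edge is present, 0 otherwise; in the order [a, b, c, d, e] the diagonal is [1, 2, 1, 1, 1]. The multiplicity of 0 as a Laplacian eigenvalue equals the number of connected components. The 2 zero eigenvalues correspond to the 2 connected components.

[0, 0, 1, 2, 3]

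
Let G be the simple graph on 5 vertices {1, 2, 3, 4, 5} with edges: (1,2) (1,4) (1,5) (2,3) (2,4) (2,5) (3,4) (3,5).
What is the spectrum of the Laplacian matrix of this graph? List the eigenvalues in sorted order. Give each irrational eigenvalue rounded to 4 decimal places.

[0, 3, 3, 5, 5]

With the vertex order [1, 2, 3, 4, 5], the degrees are [3, 4, 3, 3, 3], giving D = diag(3, 4, 3, 3, 3) and L = D - A. Diagonalising L (or applying a numerical eigensolver to the 5x5 matrix) gives the spectrum above. By the matrix-tree theorem the graph has (1/5) * product of the nonzero eigenvalues = 45 spanning trees. The largest eigenvalue, 5, is at most the vertex count 5.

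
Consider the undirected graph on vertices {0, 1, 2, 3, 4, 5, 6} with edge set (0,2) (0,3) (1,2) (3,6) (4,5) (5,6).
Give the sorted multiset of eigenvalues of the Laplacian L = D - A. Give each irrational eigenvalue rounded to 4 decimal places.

With the vertex order [0, 1, 2, 3, 4, 5, 6], the degrees are [2, 1, 2, 2, 1, 2, 2], giving D = diag(2, 1, 2, 2, 1, 2, 2) and L = D - A. Since every row of L sums to 0, the all-ones vector is in the kernel and 0 is an eigenvalue. The single zero eigenvalue shows the graph is connected.

[0, 0.1981, 0.7530, 1.5550, 2.4450, 3.2470, 3.8019]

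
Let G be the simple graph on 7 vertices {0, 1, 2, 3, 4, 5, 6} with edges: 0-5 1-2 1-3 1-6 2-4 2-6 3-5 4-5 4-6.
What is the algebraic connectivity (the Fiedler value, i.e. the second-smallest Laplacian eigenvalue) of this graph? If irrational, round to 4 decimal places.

Each diagonal entry of L is the vertex degree and each off-diagonal entry is -1 where an edge is present, 0 otherwise; in the order [0, 1, 2, 3, 4, 5, 6] the diagonal is [1, 3, 3, 2, 3, 3, 3]. Computing the eigenvalues of L and sorting gives [0, 0.6571, 1.5858, 2.5293, 4, 4.4142, 4.8136]. The Fiedler value lambda_2 = 0.6571 is strictly positive, so the graph is connected. The largest eigenvalue, 4.8136, is at most the vertex count 7.

0.6571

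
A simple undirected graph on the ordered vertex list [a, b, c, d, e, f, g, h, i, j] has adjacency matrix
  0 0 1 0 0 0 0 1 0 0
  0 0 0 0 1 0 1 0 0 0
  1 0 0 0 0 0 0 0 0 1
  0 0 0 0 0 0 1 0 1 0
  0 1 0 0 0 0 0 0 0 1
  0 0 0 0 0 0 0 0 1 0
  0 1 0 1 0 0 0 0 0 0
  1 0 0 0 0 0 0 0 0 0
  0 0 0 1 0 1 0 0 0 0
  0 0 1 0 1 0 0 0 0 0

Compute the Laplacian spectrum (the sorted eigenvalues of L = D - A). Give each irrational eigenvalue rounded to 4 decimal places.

Each diagonal entry of L is the vertex degree and each off-diagonal entry is -1 where an edge is present, 0 otherwise; in the order [a, b, c, d, e, f, g, h, i, j] the diagonal is [2, 2, 2, 2, 2, 1, 2, 1, 2, 2]. Diagonalising L (or applying a numerical eigensolver to the 10x10 matrix) gives the spectrum above. The eigenvalues sum to 18, which equals trace(L) = 2|E|. The largest eigenvalue, 3.9021, is at most the vertex count 10.

[0, 0.0979, 0.3820, 0.8244, 1.3820, 2, 2.6180, 3.1756, 3.6180, 3.9021]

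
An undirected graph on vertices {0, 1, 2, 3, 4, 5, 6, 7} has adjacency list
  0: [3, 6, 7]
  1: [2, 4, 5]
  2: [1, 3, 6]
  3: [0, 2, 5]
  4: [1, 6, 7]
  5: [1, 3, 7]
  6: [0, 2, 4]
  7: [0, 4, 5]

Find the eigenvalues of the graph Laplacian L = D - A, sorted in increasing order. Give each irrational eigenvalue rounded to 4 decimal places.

[0, 2, 2, 2, 4, 4, 4, 6]

With the vertex order [0, 1, 2, 3, 4, 5, 6, 7], the degrees are [3, 3, 3, 3, 3, 3, 3, 3], giving D = diag(3, 3, 3, 3, 3, 3, 3, 3) and L = D - A. Diagonalising L (or applying a numerical eigensolver to the 8x8 matrix) gives the spectrum above.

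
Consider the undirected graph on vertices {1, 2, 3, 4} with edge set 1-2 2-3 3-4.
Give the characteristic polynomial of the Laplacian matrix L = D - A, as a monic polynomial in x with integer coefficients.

Each diagonal entry of L is the vertex degree and each off-diagonal entry is -1 where an edge is present, 0 otherwise; in the order [1, 2, 3, 4] the diagonal is [1, 2, 2, 1]. L has integer entries, so p(x) = det(xI - L) has integer coefficients. Expanding the determinant yields x^4 - 6x^3 + 10x^2 - 4x. Since p(0) = det(-L) = 0, x divides p(x). By the matrix-tree theorem the graph has (1/4) * product of the nonzero eigenvalues = 1 spanning tree. There is one zero in the spectrum, matching the 1 component.

x^4 - 6x^3 + 10x^2 - 4x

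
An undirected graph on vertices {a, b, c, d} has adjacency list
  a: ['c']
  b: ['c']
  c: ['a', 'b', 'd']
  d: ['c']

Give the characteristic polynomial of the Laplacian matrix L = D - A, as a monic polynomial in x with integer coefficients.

x^4 - 6x^3 + 9x^2 - 4x

Each diagonal entry of L is the vertex degree and each off-diagonal entry is -1 where an edge is present, 0 otherwise; in the order [a, b, c, d] the diagonal is [1, 1, 3, 1]. The eigenvalues of L are [0, 1, 1, 4]; the characteristic polynomial is the product of (x - lambda_i), which multiplies out to x^4 - 6x^3 + 9x^2 - 4x. Since p(0) = det(-L) = 0, x divides p(x). By the matrix-tree theorem the graph has (1/4) * product of the nonzero eigenvalues = 1 spanning tree. The eigenvalues sum to 6, which equals trace(L) = 2|E|.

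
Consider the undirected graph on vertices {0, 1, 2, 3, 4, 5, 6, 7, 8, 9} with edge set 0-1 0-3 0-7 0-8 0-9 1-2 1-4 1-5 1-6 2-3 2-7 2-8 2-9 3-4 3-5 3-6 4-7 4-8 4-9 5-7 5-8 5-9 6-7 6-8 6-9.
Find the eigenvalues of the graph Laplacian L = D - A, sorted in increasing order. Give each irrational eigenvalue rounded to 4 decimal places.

With the vertex order [0, 1, 2, 3, 4, 5, 6, 7, 8, 9], the degrees are [5, 5, 5, 5, 5, 5, 5, 5, 5, 5], giving D = diag(5, 5, 5, 5, 5, 5, 5, 5, 5, 5) and L = D - A. L is symmetric positive semidefinite, so every eigenvalue is real and nonnegative. By the matrix-tree theorem the graph has (1/10) * product of the nonzero eigenvalues = 390625 spanning trees.

[0, 5, 5, 5, 5, 5, 5, 5, 5, 10]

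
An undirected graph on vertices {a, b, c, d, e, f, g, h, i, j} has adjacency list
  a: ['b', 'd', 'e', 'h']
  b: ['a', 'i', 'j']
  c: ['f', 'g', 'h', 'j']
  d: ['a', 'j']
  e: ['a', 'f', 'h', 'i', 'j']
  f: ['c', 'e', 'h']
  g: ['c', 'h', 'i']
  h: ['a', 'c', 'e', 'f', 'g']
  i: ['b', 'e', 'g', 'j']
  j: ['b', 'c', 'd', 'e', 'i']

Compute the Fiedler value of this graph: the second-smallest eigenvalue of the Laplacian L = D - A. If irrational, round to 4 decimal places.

1.4083

Each diagonal entry of L is the vertex degree and each off-diagonal entry is -1 where an edge is present, 0 otherwise; in the order [a, b, c, d, e, f, g, h, i, j] the diagonal is [4, 3, 4, 2, 5, 3, 3, 5, 4, 5]. Computing the eigenvalues of L and sorting gives [0, 1.4083, 2.1291, 2.6789, 3.6153, 4, 4.6482, 6.0553, 6.3370, 7.1278]. The Fiedler value lambda_2 = 1.4083 is strictly positive, so the graph is connected. The largest eigenvalue, 7.1278, is at most the vertex count 10.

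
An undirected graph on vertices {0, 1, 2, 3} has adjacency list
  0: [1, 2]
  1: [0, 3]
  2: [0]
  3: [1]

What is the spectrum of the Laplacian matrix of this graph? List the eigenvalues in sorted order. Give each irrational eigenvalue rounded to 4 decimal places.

Reading degrees in the order [0, 1, 2, 3] gives [2, 2, 1, 1]; set D = diag(2, 2, 1, 1) and form L = D - A. Since every row of L sums to 0, the all-ones vector is in the kernel and 0 is an eigenvalue. The single zero eigenvalue shows the graph is connected.

[0, 0.5858, 2, 3.4142]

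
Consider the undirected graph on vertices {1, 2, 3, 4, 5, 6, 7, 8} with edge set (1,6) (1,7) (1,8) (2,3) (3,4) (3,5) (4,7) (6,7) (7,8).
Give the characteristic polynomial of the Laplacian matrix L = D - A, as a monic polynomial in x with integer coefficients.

x^8 - 18x^7 + 129x^6 - 470x^5 + 922x^4 - 948x^3 + 448x^2 - 64x

Each diagonal entry of L is the vertex degree and each off-diagonal entry is -1 where an edge is present, 0 otherwise; in the order [1, 2, 3, 4, 5, 6, 7, 8] the diagonal is [3, 1, 3, 2, 1, 2, 4, 2]. Computing det(xI - L) by cofactor expansion (or equivalently via sum-over-permutations) gives x^8 - 18x^7 + 129x^6 - 470x^5 + 922x^4 - 948x^3 + 448x^2 - 64x. The constant term is 0 because L is singular (the all-ones vector lies in its kernel). The eigenvalues sum to 18, which equals trace(L) = 2|E|. By the matrix-tree theorem the graph has (1/8) * product of the nonzero eigenvalues = 8 spanning trees.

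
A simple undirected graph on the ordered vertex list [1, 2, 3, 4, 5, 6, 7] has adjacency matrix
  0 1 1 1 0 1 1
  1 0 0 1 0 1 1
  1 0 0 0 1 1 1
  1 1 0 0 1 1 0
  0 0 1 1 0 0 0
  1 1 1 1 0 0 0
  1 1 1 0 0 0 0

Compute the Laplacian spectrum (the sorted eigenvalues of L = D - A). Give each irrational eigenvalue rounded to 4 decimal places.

[0, 1.8175, 2.9118, 3.9194, 5.2704, 5.8110, 6.2699]

Reading degrees in the order [1, 2, 3, 4, 5, 6, 7] gives [5, 4, 4, 4, 2, 4, 3]; set D = diag(5, 4, 4, 4, 2, 4, 3) and form L = D - A. L is symmetric positive semidefinite, so every eigenvalue is real and nonnegative.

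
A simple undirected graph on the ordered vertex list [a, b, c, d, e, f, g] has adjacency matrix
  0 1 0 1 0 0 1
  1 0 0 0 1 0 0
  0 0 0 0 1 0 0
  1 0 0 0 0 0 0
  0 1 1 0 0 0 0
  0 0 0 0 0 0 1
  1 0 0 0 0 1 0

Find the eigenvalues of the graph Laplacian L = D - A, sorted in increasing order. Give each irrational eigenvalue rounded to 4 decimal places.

Each diagonal entry of L is the vertex degree and each off-diagonal entry is -1 where an edge is present, 0 otherwise; in the order [a, b, c, d, e, f, g] the diagonal is [3, 2, 1, 1, 2, 1, 2]. Since every row of L sums to 0, the all-ones vector is in the kernel and 0 is an eigenvalue.

[0, 0.2603, 0.6262, 1.4055, 2.2742, 3.0996, 4.3342]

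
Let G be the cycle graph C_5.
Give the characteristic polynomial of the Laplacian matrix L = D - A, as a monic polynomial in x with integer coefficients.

The graph has 5 vertices and degree multiset [2, 2, 2, 2, 2]; D is the diagonal matrix of degrees and L = D - A. Computing det(xI - L) by cofactor expansion (or equivalently via sum-over-permutations) gives x^5 - 10x^4 + 35x^3 - 50x^2 + 25x. The coefficient of x^4 equals -trace(L) = -10, matching the sum of degrees. The eigenvalues sum to 10, which equals trace(L) = 2|E|. The largest eigenvalue, 3.6180, is at most the vertex count 5.

x^5 - 10x^4 + 35x^3 - 50x^2 + 25x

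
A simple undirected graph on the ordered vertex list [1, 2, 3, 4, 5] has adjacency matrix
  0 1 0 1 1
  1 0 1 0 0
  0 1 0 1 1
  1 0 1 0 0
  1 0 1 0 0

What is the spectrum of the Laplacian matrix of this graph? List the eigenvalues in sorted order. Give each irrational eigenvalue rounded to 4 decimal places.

[0, 2, 2, 3, 5]

Each diagonal entry of L is the vertex degree and each off-diagonal entry is -1 where an edge is present, 0 otherwise; in the order [1, 2, 3, 4, 5] the diagonal is [3, 2, 3, 2, 2]. The multiplicity of 0 as a Laplacian eigenvalue equals the number of connected components. The single zero eigenvalue shows the graph is connected. There is one zero in the spectrum, matching the 1 component.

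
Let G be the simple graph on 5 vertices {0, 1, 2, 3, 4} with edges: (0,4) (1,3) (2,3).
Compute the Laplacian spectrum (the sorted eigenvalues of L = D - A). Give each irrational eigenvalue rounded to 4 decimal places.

Each diagonal entry of L is the vertex degree and each off-diagonal entry is -1 where an edge is present, 0 otherwise; in the order [0, 1, 2, 3, 4] the diagonal is [1, 1, 1, 2, 1]. The multiplicity of 0 as a Laplacian eigenvalue equals the number of connected components. The 2 zero eigenvalues correspond to the 2 connected components.

[0, 0, 1, 2, 3]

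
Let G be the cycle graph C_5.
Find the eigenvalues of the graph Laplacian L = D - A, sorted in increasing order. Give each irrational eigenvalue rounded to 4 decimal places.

[0, 1.3820, 1.3820, 3.6180, 3.6180]

The graph has 5 vertices and degree multiset [2, 2, 2, 2, 2]; D is the diagonal matrix of degrees and L = D - A. L is symmetric positive semidefinite, so every eigenvalue is real and nonnegative. The eigenvalues sum to 10, which equals trace(L) = 2|E|. The largest eigenvalue, 3.6180, is at most the vertex count 5.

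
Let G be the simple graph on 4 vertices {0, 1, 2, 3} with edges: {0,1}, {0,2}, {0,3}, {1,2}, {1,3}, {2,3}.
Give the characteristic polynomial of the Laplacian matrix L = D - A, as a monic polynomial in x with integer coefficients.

x^4 - 12x^3 + 48x^2 - 64x

Reading degrees in the order [0, 1, 2, 3] gives [3, 3, 3, 3]; set D = diag(3, 3, 3, 3) and form L = D - A. The eigenvalues of L are [0, 4, 4, 4]; the characteristic polynomial is the product of (x - lambda_i), which multiplies out to x^4 - 12x^3 + 48x^2 - 64x. Since p(0) = det(-L) = 0, x divides p(x). There is one zero in the spectrum, matching the 1 component.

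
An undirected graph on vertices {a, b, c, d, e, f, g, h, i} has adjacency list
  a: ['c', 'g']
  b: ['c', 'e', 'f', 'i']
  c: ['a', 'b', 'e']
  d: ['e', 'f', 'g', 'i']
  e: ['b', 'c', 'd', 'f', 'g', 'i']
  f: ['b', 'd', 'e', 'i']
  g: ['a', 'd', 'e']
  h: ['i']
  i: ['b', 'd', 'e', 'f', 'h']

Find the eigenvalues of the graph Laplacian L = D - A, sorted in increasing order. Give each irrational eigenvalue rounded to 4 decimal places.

Reading degrees in the order [a, b, c, d, e, f, g, h, i] gives [2, 4, 3, 4, 6, 4, 3, 1, 5]; set D = diag(2, 4, 3, 4, 6, 4, 3, 1, 5) and form L = D - A. The multiplicity of 0 as a Laplacian eigenvalue equals the number of connected components. The single zero eigenvalue shows the graph is connected. There is one zero in the spectrum, matching the 1 component. The largest eigenvalue, 7.1504, is at most the vertex count 9.

[0, 0.8074, 1.5686, 2.3820, 3.8211, 4.6180, 5.4598, 6.1926, 7.1504]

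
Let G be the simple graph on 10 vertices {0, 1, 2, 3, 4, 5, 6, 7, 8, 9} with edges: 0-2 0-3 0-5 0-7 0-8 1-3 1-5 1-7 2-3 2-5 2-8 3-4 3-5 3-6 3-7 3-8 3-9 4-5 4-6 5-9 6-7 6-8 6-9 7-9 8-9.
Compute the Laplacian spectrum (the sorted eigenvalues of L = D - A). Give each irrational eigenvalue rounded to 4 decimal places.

Each diagonal entry of L is the vertex degree and each off-diagonal entry is -1 where an edge is present, 0 otherwise; in the order [0, 1, 2, 3, 4, 5, 6, 7, 8, 9] the diagonal is [5, 3, 4, 9, 3, 6, 5, 5, 5, 5]. L is symmetric positive semidefinite, so every eigenvalue is real and nonnegative. The single zero eigenvalue shows the graph is connected.

[0, 2.6652, 2.7441, 3.4788, 5.0662, 5.4400, 5.7858, 6.8123, 8.0076, 10]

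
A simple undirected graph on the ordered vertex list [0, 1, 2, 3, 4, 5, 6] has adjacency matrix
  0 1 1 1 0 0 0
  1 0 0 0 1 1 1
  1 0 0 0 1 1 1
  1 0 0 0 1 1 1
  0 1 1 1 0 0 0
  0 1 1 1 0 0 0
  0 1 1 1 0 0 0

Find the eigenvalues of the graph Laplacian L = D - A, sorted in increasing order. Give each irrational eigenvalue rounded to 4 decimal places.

With the vertex order [0, 1, 2, 3, 4, 5, 6], the degrees are [3, 4, 4, 4, 3, 3, 3], giving D = diag(3, 4, 4, 4, 3, 3, 3) and L = D - A. Since every row of L sums to 0, the all-ones vector is in the kernel and 0 is an eigenvalue. The largest eigenvalue, 7, is at most the vertex count 7. By the matrix-tree theorem the graph has (1/7) * product of the nonzero eigenvalues = 432 spanning trees.

[0, 3, 3, 3, 4, 4, 7]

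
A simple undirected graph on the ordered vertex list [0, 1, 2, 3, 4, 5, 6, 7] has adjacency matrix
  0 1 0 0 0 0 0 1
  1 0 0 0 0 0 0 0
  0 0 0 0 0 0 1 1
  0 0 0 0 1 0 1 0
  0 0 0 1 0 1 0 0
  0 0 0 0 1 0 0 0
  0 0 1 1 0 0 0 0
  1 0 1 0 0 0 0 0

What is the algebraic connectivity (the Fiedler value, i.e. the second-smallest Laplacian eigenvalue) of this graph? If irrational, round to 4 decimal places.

0.1522

With the vertex order [0, 1, 2, 3, 4, 5, 6, 7], the degrees are [2, 1, 2, 2, 2, 1, 2, 2], giving D = diag(2, 1, 2, 2, 2, 1, 2, 2) and L = D - A. The sorted Laplacian eigenvalues are [0, 0.1522, 0.5858, 1.2346, 2, 2.7654, 3.4142, 3.8478]; the algebraic connectivity is the second entry, 0.1522. There is one zero in the spectrum, matching the 1 component.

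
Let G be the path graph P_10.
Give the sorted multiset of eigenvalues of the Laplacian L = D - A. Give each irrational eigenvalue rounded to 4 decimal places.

The graph has 10 vertices and degree multiset [2, 2, 2, 2, 2, 2, 2, 2, 1, 1]; D is the diagonal matrix of degrees and L = D - A. Diagonalising L (or applying a numerical eigensolver to the 10x10 matrix) gives the spectrum above. The single zero eigenvalue shows the graph is connected. The eigenvalues sum to 18, which equals trace(L) = 2|E|. The largest eigenvalue, 3.9021, is at most the vertex count 10.

[0, 0.0979, 0.3820, 0.8244, 1.3820, 2, 2.6180, 3.1756, 3.6180, 3.9021]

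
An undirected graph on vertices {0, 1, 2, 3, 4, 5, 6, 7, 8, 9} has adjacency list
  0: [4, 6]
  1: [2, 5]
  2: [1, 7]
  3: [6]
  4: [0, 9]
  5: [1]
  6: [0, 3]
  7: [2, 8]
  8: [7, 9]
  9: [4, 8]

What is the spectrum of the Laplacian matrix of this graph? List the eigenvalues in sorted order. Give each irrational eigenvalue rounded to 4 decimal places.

[0, 0.0979, 0.3820, 0.8244, 1.3820, 2, 2.6180, 3.1756, 3.6180, 3.9021]

With the vertex order [0, 1, 2, 3, 4, 5, 6, 7, 8, 9], the degrees are [2, 2, 2, 1, 2, 1, 2, 2, 2, 2], giving D = diag(2, 2, 2, 1, 2, 1, 2, 2, 2, 2) and L = D - A. Since every row of L sums to 0, the all-ones vector is in the kernel and 0 is an eigenvalue. The eigenvalues sum to 18, which equals trace(L) = 2|E|.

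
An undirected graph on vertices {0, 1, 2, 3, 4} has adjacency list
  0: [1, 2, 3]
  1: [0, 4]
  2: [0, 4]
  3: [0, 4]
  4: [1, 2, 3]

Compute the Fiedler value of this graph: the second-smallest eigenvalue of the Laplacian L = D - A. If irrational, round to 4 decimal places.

2

Each diagonal entry of L is the vertex degree and each off-diagonal entry is -1 where an edge is present, 0 otherwise; in the order [0, 1, 2, 3, 4] the diagonal is [3, 2, 2, 2, 3]. The smallest Laplacian eigenvalue is always 0. The next one, lambda_2 = 2, measures how hard the graph is to disconnect: larger values mean better connectivity. By the matrix-tree theorem the graph has (1/5) * product of the nonzero eigenvalues = 12 spanning trees. The eigenvalues sum to 12, which equals trace(L) = 2|E|.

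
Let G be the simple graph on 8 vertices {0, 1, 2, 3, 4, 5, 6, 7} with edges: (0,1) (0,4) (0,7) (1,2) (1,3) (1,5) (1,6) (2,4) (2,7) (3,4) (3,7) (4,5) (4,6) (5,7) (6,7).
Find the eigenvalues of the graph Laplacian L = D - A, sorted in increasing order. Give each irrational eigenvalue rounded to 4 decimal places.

[0, 3, 3, 3, 3, 5, 5, 8]

Each diagonal entry of L is the vertex degree and each off-diagonal entry is -1 where an edge is present, 0 otherwise; in the order [0, 1, 2, 3, 4, 5, 6, 7] the diagonal is [3, 5, 3, 3, 5, 3, 3, 5]. The multiplicity of 0 as a Laplacian eigenvalue equals the number of connected components. The largest eigenvalue, 8, is at most the vertex count 8. By the matrix-tree theorem the graph has (1/8) * product of the nonzero eigenvalues = 2025 spanning trees.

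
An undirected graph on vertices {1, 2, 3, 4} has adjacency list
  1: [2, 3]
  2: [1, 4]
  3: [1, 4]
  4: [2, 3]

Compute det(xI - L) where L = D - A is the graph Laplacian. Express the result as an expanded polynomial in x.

x^4 - 8x^3 + 20x^2 - 16x

With the vertex order [1, 2, 3, 4], the degrees are [2, 2, 2, 2], giving D = diag(2, 2, 2, 2) and L = D - A. L has integer entries, so p(x) = det(xI - L) has integer coefficients. Expanding the determinant yields x^4 - 8x^3 + 20x^2 - 16x. Since p(0) = det(-L) = 0, x divides p(x). The eigenvalues sum to 8, which equals trace(L) = 2|E|. By the matrix-tree theorem the graph has (1/4) * product of the nonzero eigenvalues = 4 spanning trees.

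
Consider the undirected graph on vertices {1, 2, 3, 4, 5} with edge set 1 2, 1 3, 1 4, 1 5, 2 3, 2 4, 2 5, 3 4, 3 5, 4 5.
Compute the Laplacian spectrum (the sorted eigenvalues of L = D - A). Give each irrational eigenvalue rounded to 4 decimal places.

[0, 5, 5, 5, 5]

Each diagonal entry of L is the vertex degree and each off-diagonal entry is -1 where an edge is present, 0 otherwise; in the order [1, 2, 3, 4, 5] the diagonal is [4, 4, 4, 4, 4]. The multiplicity of 0 as a Laplacian eigenvalue equals the number of connected components. There is one zero in the spectrum, matching the 1 component.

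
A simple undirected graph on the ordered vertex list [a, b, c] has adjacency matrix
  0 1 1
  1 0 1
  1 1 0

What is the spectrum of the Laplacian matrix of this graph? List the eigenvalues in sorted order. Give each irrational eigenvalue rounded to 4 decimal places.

With the vertex order [a, b, c], the degrees are [2, 2, 2], giving D = diag(2, 2, 2) and L = D - A. The multiplicity of 0 as a Laplacian eigenvalue equals the number of connected components. There is one zero in the spectrum, matching the 1 component.

[0, 3, 3]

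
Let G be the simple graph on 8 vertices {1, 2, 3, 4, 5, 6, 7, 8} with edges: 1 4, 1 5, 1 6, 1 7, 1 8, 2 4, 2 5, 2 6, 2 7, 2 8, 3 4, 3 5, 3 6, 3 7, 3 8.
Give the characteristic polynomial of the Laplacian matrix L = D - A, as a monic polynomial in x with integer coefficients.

Each diagonal entry of L is the vertex degree and each off-diagonal entry is -1 where an edge is present, 0 otherwise; in the order [1, 2, 3, 4, 5, 6, 7, 8] the diagonal is [5, 5, 5, 3, 3, 3, 3, 3]. The eigenvalues of L are [0, 3, 3, 3, 3, 5, 5, 8]; the characteristic polynomial is the product of (x - lambda_i), which multiplies out to x^8 - 30x^7 + 375x^6 - 2540x^5 + 10095x^4 - 23598x^3 + 30105x^2 - 16200x. The coefficient of x^7 equals -trace(L) = -30, matching the sum of degrees. The largest eigenvalue, 8, is at most the vertex count 8. There is one zero in the spectrum, matching the 1 component.

x^8 - 30x^7 + 375x^6 - 2540x^5 + 10095x^4 - 23598x^3 + 30105x^2 - 16200x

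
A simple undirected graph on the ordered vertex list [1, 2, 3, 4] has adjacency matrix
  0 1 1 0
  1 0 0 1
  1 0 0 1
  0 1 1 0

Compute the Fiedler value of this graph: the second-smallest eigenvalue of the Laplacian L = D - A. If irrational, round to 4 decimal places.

2

Each diagonal entry of L is the vertex degree and each off-diagonal entry is -1 where an edge is present, 0 otherwise; in the order [1, 2, 3, 4] the diagonal is [2, 2, 2, 2]. Computing the eigenvalues of L and sorting gives [0, 2, 2, 4]. The Fiedler value lambda_2 = 2 is strictly positive, so the graph is connected. The largest eigenvalue, 4, is at most the vertex count 4. By the matrix-tree theorem the graph has (1/4) * product of the nonzero eigenvalues = 4 spanning trees.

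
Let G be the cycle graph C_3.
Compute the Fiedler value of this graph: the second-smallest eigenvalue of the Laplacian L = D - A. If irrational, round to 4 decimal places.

3

The graph has 3 vertices and degree multiset [2, 2, 2]; D is the diagonal matrix of degrees and L = D - A. Computing the eigenvalues of L and sorting gives [0, 3, 3]. The Fiedler value lambda_2 = 3 is strictly positive, so the graph is connected.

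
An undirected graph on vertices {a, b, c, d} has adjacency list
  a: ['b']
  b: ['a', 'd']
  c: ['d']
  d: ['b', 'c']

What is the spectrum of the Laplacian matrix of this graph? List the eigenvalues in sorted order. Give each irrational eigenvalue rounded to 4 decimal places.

[0, 0.5858, 2, 3.4142]

Reading degrees in the order [a, b, c, d] gives [1, 2, 1, 2]; set D = diag(1, 2, 1, 2) and form L = D - A. Diagonalising L (or applying a numerical eigensolver to the 4x4 matrix) gives the spectrum above. The eigenvalues sum to 6, which equals trace(L) = 2|E|.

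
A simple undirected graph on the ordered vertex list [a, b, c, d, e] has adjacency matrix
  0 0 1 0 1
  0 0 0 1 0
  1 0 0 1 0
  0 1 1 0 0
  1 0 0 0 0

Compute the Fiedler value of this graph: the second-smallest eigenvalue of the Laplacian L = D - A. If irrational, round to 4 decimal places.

0.3820

Each diagonal entry of L is the vertex degree and each off-diagonal entry is -1 where an edge is present, 0 otherwise; in the order [a, b, c, d, e] the diagonal is [2, 1, 2, 2, 1]. The smallest Laplacian eigenvalue is always 0. The next one, lambda_2 = 0.3820, measures how hard the graph is to disconnect: larger values mean better connectivity. By the matrix-tree theorem the graph has (1/5) * product of the nonzero eigenvalues = 1 spanning tree. The eigenvalues sum to 8, which equals trace(L) = 2|E|.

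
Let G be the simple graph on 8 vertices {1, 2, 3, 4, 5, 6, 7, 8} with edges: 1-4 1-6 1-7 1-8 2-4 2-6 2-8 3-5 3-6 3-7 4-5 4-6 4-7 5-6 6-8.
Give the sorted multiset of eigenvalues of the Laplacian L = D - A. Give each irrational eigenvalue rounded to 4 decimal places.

[0, 1.7673, 2.5640, 3.5299, 3.6354, 4.9783, 6.3270, 7.1980]

Each diagonal entry of L is the vertex degree and each off-diagonal entry is -1 where an edge is present, 0 otherwise; in the order [1, 2, 3, 4, 5, 6, 7, 8] the diagonal is [4, 3, 3, 5, 3, 6, 3, 3]. L is symmetric positive semidefinite, so every eigenvalue is real and nonnegative. By the matrix-tree theorem the graph has (1/8) * product of the nonzero eigenvalues = 1648 spanning trees.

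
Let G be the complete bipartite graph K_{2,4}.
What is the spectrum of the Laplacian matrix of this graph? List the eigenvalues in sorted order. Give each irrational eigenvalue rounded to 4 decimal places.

The graph has 6 vertices and degree multiset [4, 4, 2, 2, 2, 2]; D is the diagonal matrix of degrees and L = D - A. Diagonalising L (or applying a numerical eigensolver to the 6x6 matrix) gives the spectrum above. The single zero eigenvalue shows the graph is connected. The eigenvalues sum to 16, which equals trace(L) = 2|E|. By the matrix-tree theorem the graph has (1/6) * product of the nonzero eigenvalues = 32 spanning trees.

[0, 2, 2, 2, 4, 6]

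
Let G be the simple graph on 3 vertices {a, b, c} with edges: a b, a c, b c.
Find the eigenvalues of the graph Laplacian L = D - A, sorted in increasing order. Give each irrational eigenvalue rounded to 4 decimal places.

With the vertex order [a, b, c], the degrees are [2, 2, 2], giving D = diag(2, 2, 2) and L = D - A. Diagonalising L (or applying a numerical eigensolver to the 3x3 matrix) gives the spectrum above. There is one zero in the spectrum, matching the 1 component.

[0, 3, 3]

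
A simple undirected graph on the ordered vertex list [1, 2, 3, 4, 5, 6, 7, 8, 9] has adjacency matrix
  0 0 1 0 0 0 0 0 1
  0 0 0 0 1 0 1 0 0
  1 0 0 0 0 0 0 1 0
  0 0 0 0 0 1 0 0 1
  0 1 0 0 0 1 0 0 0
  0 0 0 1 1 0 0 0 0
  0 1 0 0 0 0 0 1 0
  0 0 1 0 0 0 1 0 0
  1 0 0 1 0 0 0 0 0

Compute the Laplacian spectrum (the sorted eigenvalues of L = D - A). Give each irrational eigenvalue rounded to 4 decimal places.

[0, 0.4679, 0.4679, 1.6527, 1.6527, 3, 3, 3.8794, 3.8794]

Reading degrees in the order [1, 2, 3, 4, 5, 6, 7, 8, 9] gives [2, 2, 2, 2, 2, 2, 2, 2, 2]; set D = diag(2, 2, 2, 2, 2, 2, 2, 2, 2) and form L = D - A. Since every row of L sums to 0, the all-ones vector is in the kernel and 0 is an eigenvalue. The single zero eigenvalue shows the graph is connected. The eigenvalues sum to 18, which equals trace(L) = 2|E|. The largest eigenvalue, 3.8794, is at most the vertex count 9.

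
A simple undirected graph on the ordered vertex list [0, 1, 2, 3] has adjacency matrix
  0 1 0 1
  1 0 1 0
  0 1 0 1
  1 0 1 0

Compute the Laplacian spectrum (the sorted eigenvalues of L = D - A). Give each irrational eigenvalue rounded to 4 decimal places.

Each diagonal entry of L is the vertex degree and each off-diagonal entry is -1 where an edge is present, 0 otherwise; in the order [0, 1, 2, 3] the diagonal is [2, 2, 2, 2]. Since every row of L sums to 0, the all-ones vector is in the kernel and 0 is an eigenvalue.

[0, 2, 2, 4]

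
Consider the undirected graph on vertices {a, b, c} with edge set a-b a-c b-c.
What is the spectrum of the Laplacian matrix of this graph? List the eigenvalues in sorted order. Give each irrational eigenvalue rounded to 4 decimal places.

[0, 3, 3]

With the vertex order [a, b, c], the degrees are [2, 2, 2], giving D = diag(2, 2, 2) and L = D - A. Diagonalising L (or applying a numerical eigensolver to the 3x3 matrix) gives the spectrum above. The single zero eigenvalue shows the graph is connected.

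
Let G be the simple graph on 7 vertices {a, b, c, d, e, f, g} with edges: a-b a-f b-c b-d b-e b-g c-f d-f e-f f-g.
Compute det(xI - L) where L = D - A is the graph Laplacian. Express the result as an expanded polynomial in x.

With the vertex order [a, b, c, d, e, f, g], the degrees are [2, 5, 2, 2, 2, 5, 2], giving D = diag(2, 5, 2, 2, 2, 5, 2) and L = D - A. The eigenvalues of L are [0, 2, 2, 2, 2, 5, 7]; the characteristic polynomial is the product of (x - lambda_i), which multiplies out to x^7 - 20x^6 + 155x^5 - 600x^4 + 1240x^3 - 1312x^2 + 560x. Since p(0) = det(-L) = 0, x divides p(x). There is one zero in the spectrum, matching the 1 component. The eigenvalues sum to 20, which equals trace(L) = 2|E|.

x^7 - 20x^6 + 155x^5 - 600x^4 + 1240x^3 - 1312x^2 + 560x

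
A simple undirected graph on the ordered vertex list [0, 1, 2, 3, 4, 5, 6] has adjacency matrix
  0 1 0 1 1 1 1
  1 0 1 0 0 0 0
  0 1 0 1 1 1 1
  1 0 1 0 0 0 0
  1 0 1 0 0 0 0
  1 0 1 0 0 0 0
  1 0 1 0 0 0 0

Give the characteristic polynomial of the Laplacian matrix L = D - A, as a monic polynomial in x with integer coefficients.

Each diagonal entry of L is the vertex degree and each off-diagonal entry is -1 where an edge is present, 0 otherwise; in the order [0, 1, 2, 3, 4, 5, 6] the diagonal is [5, 2, 5, 2, 2, 2, 2]. The eigenvalues of L are [0, 2, 2, 2, 2, 5, 7]; the characteristic polynomial is the product of (x - lambda_i), which multiplies out to x^7 - 20x^6 + 155x^5 - 600x^4 + 1240x^3 - 1312x^2 + 560x. Since p(0) = det(-L) = 0, x divides p(x). The largest eigenvalue, 7, is at most the vertex count 7.

x^7 - 20x^6 + 155x^5 - 600x^4 + 1240x^3 - 1312x^2 + 560x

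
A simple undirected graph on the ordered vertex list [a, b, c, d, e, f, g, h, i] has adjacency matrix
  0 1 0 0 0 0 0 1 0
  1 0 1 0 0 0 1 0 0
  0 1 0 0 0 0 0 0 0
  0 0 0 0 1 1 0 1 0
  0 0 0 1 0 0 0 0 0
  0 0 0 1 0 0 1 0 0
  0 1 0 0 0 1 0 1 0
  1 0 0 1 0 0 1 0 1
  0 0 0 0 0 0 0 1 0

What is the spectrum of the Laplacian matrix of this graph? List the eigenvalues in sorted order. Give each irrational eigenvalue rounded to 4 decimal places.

[0, 0.4577, 0.7037, 1.1680, 1.5606, 2.8526, 3.4489, 4.0794, 5.7290]

Each diagonal entry of L is the vertex degree and each off-diagonal entry is -1 where an edge is present, 0 otherwise; in the order [a, b, c, d, e, f, g, h, i] the diagonal is [2, 3, 1, 3, 1, 2, 3, 4, 1]. Diagonalising L (or applying a numerical eigensolver to the 9x9 matrix) gives the spectrum above. The single zero eigenvalue shows the graph is connected. The eigenvalues sum to 20, which equals trace(L) = 2|E|. There is one zero in the spectrum, matching the 1 component.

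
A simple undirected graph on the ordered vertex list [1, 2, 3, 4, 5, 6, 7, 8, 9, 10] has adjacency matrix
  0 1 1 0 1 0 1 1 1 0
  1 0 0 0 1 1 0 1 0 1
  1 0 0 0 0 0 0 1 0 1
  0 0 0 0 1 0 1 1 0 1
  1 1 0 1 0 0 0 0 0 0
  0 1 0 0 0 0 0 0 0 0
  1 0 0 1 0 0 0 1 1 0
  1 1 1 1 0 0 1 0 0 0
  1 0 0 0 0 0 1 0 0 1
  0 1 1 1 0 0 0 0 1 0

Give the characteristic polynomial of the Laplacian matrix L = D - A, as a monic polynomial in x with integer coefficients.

With the vertex order [1, 2, 3, 4, 5, 6, 7, 8, 9, 10], the degrees are [6, 5, 3, 4, 3, 1, 4, 5, 3, 4], giving D = diag(6, 5, 3, 4, 3, 1, 4, 5, 3, 4) and L = D - A. Computing det(xI - L) by cofactor expansion (or equivalently via sum-over-permutations) gives x^10 - 38x^9 + 622x^8 - 5742x^7 + 32851x^6 - 120346x^5 + 280831x^4 - 399288x^3 + 309563x^2 - 97050x. Since p(0) = det(-L) = 0, x divides p(x). There is one zero in the spectrum, matching the 1 component. By the matrix-tree theorem the graph has (1/10) * product of the nonzero eigenvalues = 9705 spanning trees.

x^10 - 38x^9 + 622x^8 - 5742x^7 + 32851x^6 - 120346x^5 + 280831x^4 - 399288x^3 + 309563x^2 - 97050x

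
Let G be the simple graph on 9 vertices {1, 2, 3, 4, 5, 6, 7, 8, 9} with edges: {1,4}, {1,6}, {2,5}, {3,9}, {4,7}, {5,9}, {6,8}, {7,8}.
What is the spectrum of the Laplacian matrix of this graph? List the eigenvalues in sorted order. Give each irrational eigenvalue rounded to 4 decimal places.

Each diagonal entry of L is the vertex degree and each off-diagonal entry is -1 where an edge is present, 0 otherwise; in the order [1, 2, 3, 4, 5, 6, 7, 8, 9] the diagonal is [2, 1, 1, 2, 2, 2, 2, 2, 2]. The multiplicity of 0 as a Laplacian eigenvalue equals the number of connected components. The 2 zero eigenvalues correspond to the 2 connected components. There are 2 zeros in the spectrum, matching the 2 components. The largest eigenvalue, 3.6180, is at most the vertex count 9.

[0, 0, 0.5858, 1.3820, 1.3820, 2, 3.4142, 3.6180, 3.6180]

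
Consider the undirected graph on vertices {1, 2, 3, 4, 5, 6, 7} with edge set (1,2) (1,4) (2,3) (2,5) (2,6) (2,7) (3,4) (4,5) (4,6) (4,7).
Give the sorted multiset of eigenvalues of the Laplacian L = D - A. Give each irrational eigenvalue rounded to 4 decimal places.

Each diagonal entry of L is the vertex degree and each off-diagonal entry is -1 where an edge is present, 0 otherwise; in the order [1, 2, 3, 4, 5, 6, 7] the diagonal is [2, 5, 2, 5, 2, 2, 2]. Diagonalising L (or applying a numerical eigensolver to the 7x7 matrix) gives the spectrum above.

[0, 2, 2, 2, 2, 5, 7]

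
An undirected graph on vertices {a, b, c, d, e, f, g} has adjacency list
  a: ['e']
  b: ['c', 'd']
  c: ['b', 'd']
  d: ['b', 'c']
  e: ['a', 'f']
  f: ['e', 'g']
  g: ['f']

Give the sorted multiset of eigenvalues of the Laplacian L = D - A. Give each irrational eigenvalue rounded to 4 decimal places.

[0, 0, 0.5858, 2, 3, 3, 3.4142]

Each diagonal entry of L is the vertex degree and each off-diagonal entry is -1 where an edge is present, 0 otherwise; in the order [a, b, c, d, e, f, g] the diagonal is [1, 2, 2, 2, 2, 2, 1]. Since every row of L sums to 0, the all-ones vector is in the kernel and 0 is an eigenvalue. The 2 zero eigenvalues correspond to the 2 connected components. There are 2 zeros in the spectrum, matching the 2 components.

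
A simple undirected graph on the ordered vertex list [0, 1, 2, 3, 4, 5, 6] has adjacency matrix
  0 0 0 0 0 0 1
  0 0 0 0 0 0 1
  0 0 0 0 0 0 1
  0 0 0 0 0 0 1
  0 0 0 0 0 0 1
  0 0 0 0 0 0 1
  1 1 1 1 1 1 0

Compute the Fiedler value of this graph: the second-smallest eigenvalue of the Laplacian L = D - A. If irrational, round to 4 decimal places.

1

With the vertex order [0, 1, 2, 3, 4, 5, 6], the degrees are [1, 1, 1, 1, 1, 1, 6], giving D = diag(1, 1, 1, 1, 1, 1, 6) and L = D - A. The sorted Laplacian eigenvalues are [0, 1, 1, 1, 1, 1, 7]; the algebraic connectivity is the second entry, 1.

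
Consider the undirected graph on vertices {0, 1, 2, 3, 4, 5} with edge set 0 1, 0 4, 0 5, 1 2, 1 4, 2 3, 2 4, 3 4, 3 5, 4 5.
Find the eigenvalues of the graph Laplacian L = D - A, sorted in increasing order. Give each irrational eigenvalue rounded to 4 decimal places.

Each diagonal entry of L is the vertex degree and each off-diagonal entry is -1 where an edge is present, 0 otherwise; in the order [0, 1, 2, 3, 4, 5] the diagonal is [3, 3, 3, 3, 5, 3]. The multiplicity of 0 as a Laplacian eigenvalue equals the number of connected components. The single zero eigenvalue shows the graph is connected. There is one zero in the spectrum, matching the 1 component.

[0, 2.3820, 2.3820, 4.6180, 4.6180, 6]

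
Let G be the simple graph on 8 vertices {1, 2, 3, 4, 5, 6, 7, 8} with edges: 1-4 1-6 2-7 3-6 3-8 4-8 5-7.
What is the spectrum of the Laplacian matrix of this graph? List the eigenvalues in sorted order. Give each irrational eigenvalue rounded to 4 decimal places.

[0, 0, 1, 1.3820, 1.3820, 3, 3.6180, 3.6180]

With the vertex order [1, 2, 3, 4, 5, 6, 7, 8], the degrees are [2, 1, 2, 2, 1, 2, 2, 2], giving D = diag(2, 1, 2, 2, 1, 2, 2, 2) and L = D - A. Diagonalising L (or applying a numerical eigensolver to the 8x8 matrix) gives the spectrum above. The 2 zero eigenvalues correspond to the 2 connected components. The largest eigenvalue, 3.6180, is at most the vertex count 8.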